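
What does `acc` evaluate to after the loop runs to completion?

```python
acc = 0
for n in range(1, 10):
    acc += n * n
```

Let's trace through this code step by step.

Initialize: acc = 0
Entering loop: for n in range(1, 10):
After iteration 1: n = 1, acc = 1
After iteration 2: n = 2, acc = 5
After iteration 3: n = 3, acc = 14
After iteration 4: n = 4, acc = 30
After iteration 5: n = 5, acc = 55
After iteration 6: n = 6, acc = 91
After iteration 7: n = 7, acc = 140
After iteration 8: n = 8, acc = 204
After iteration 9: n = 9, acc = 285
Loop ends.

Final answer: 285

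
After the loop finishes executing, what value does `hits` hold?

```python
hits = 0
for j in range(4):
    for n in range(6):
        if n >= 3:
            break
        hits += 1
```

Let's trace through this code step by step.

Initialize: hits = 0
Entering loop: for j in range(4):
After iteration 1: j = 0, hits = 3
After iteration 2: j = 1, hits = 6
After iteration 3: j = 2, hits = 9
After iteration 4: j = 3, hits = 12
Loop ends.

Final answer: 12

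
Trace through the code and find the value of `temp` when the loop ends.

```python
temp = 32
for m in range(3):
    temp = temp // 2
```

Let's trace through this code step by step.

Initialize: temp = 32
Entering loop: for m in range(3):
After iteration 1: m = 0, temp = 16
After iteration 2: m = 1, temp = 8
After iteration 3: m = 2, temp = 4
Loop ends.

Final answer: 4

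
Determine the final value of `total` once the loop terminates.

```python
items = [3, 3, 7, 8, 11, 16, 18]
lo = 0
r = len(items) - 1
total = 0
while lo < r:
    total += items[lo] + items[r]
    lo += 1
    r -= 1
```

Let's trace through this code step by step.

Initialize: items = [3, 3, 7, 8, 11, 16, 18]
Initialize: lo = 0
Initialize: r = 6
Initialize: total = 0
Entering loop: while lo < r:
After iteration 1: lo = 1, r = 5, total = 21
After iteration 2: lo = 2, r = 4, total = 40
After iteration 3: lo = 3, r = 3, total = 58
Loop ends.

Final answer: 58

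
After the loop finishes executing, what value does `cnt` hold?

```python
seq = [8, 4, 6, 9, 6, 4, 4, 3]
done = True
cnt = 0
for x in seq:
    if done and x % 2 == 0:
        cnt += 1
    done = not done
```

Let's trace through this code step by step.

Initialize: seq = [8, 4, 6, 9, 6, 4, 4, 3]
Initialize: done = True
Initialize: cnt = 0
Entering loop: for x in seq:
After iteration 1: x = 8, done = False, cnt = 1
After iteration 2: x = 4, done = True, cnt = 1
After iteration 3: x = 6, done = False, cnt = 2
After iteration 4: x = 9, done = True, cnt = 2
After iteration 5: x = 6, done = False, cnt = 3
After iteration 6: x = 4, done = True, cnt = 3
After iteration 7: x = 4, done = False, cnt = 4
After iteration 8: x = 3, done = True, cnt = 4
Loop ends.

Final answer: 4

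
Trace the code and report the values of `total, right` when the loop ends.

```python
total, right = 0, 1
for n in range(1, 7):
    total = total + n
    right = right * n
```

Let's trace through this code step by step.

Initialize: total = 0
Initialize: right = 1
Entering loop: for n in range(1, 7):
After iteration 1: n = 1, total = 1, right = 1
After iteration 2: n = 2, total = 3, right = 2
After iteration 3: n = 3, total = 6, right = 6
After iteration 4: n = 4, total = 10, right = 24
After iteration 5: n = 5, total = 15, right = 120
After iteration 6: n = 6, total = 21, right = 720
Loop ends.

Final answer: 21, 720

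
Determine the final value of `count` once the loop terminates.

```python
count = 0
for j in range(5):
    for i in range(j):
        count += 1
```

Let's trace through this code step by step.

Initialize: count = 0
Entering loop: for j in range(5):
After iteration 1: j = 0, count = 0
After iteration 2: j = 1, count = 1, i = 0
After iteration 3: j = 2, count = 3, i = 1
After iteration 4: j = 3, count = 6, i = 2
After iteration 5: j = 4, count = 10, i = 3
Loop ends.

Final answer: 10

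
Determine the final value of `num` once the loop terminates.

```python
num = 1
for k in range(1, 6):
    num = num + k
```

Let's trace through this code step by step.

Initialize: num = 1
Entering loop: for k in range(1, 6):
After iteration 1: k = 1, num = 2
After iteration 2: k = 2, num = 4
After iteration 3: k = 3, num = 7
After iteration 4: k = 4, num = 11
After iteration 5: k = 5, num = 16
Loop ends.

Final answer: 16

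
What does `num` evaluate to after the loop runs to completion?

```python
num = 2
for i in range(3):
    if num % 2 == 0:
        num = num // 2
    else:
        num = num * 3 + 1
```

Let's trace through this code step by step.

Initialize: num = 2
Entering loop: for i in range(3):
After iteration 1: i = 0, num = 1
After iteration 2: i = 1, num = 4
After iteration 3: i = 2, num = 2
Loop ends.

Final answer: 2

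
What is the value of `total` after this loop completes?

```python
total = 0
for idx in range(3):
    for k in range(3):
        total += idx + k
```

Let's trace through this code step by step.

Initialize: total = 0
Entering loop: for idx in range(3):
After iteration 1: idx = 0, total = 3
After iteration 2: idx = 1, total = 9
After iteration 3: idx = 2, total = 18
Loop ends.

Final answer: 18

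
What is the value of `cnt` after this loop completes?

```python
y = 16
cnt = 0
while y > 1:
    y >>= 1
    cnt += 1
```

Let's trace through this code step by step.

Initialize: y = 16
Initialize: cnt = 0
Entering loop: while y > 1:
After iteration 1: y = 8, cnt = 1
After iteration 2: y = 4, cnt = 2
After iteration 3: y = 2, cnt = 3
After iteration 4: y = 1, cnt = 4
Loop ends.

Final answer: 4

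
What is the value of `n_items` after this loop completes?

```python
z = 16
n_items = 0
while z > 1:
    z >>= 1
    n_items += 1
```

Let's trace through this code step by step.

Initialize: z = 16
Initialize: n_items = 0
Entering loop: while z > 1:
After iteration 1: z = 8, n_items = 1
After iteration 2: z = 4, n_items = 2
After iteration 3: z = 2, n_items = 3
After iteration 4: z = 1, n_items = 4
Loop ends.

Final answer: 4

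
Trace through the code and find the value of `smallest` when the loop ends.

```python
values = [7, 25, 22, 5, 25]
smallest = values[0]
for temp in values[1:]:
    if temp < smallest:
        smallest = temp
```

Let's trace through this code step by step.

Initialize: values = [7, 25, 22, 5, 25]
Initialize: smallest = 7
Entering loop: for temp in values[1:]:
After iteration 1: temp = 25, smallest = 7
After iteration 2: temp = 22, smallest = 7
After iteration 3: temp = 5, smallest = 5
After iteration 4: temp = 25, smallest = 5
Loop ends.

Final answer: 5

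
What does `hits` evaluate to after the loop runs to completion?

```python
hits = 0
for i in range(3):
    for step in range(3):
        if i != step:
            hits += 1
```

Let's trace through this code step by step.

Initialize: hits = 0
Entering loop: for i in range(3):
After iteration 1: i = 0, hits = 2
After iteration 2: i = 1, hits = 4
After iteration 3: i = 2, hits = 6
Loop ends.

Final answer: 6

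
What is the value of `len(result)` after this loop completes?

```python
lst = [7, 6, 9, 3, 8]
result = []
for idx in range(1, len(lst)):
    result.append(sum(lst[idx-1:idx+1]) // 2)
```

Let's trace through this code step by step.

Initialize: lst = [7, 6, 9, 3, 8]
Initialize: result = []
Entering loop: for idx in range(1, len(lst)):
After iteration 1: idx = 1, result = [6]
After iteration 2: idx = 2, result = [6, 7]
After iteration 3: idx = 3, result = [6, 7, 6]
After iteration 4: idx = 4, result = [6, 7, 6, 5]
Loop ends.
len(result) = 4

Final answer: 4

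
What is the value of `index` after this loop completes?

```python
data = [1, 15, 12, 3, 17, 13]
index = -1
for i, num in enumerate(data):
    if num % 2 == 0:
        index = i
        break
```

Let's trace through this code step by step.

Initialize: data = [1, 15, 12, 3, 17, 13]
Initialize: index = -1
Entering loop: for i, num in enumerate(data):
After iteration 1: i = 0, num = 1, index = -1
After iteration 2: i = 1, num = 15, index = -1
After iteration 3: i = 2, num = 12, index = 2
Loop ends.

Final answer: 2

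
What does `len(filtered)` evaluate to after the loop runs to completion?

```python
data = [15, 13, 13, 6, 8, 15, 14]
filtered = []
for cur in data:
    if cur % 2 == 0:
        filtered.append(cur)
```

Let's trace through this code step by step.

Initialize: data = [15, 13, 13, 6, 8, 15, 14]
Initialize: filtered = []
Entering loop: for cur in data:
After iteration 1: cur = 15, filtered = []
After iteration 2: cur = 13, filtered = []
After iteration 3: cur = 13, filtered = []
After iteration 4: cur = 6, filtered = [6]
After iteration 5: cur = 8, filtered = [6, 8]
After iteration 6: cur = 15, filtered = [6, 8]
After iteration 7: cur = 14, filtered = [6, 8, 14]
Loop ends.
len(filtered) = 3

Final answer: 3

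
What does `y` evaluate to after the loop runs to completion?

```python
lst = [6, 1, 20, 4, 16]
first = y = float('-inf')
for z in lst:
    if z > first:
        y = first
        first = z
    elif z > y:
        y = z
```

Let's trace through this code step by step.

Initialize: lst = [6, 1, 20, 4, 16]
Initialize: first = -inf
Initialize: y = -inf
Entering loop: for z in lst:
After iteration 1: z = 6, first = 6, y = -inf
After iteration 2: z = 1, first = 6, y = 1
After iteration 3: z = 20, first = 20, y = 6
After iteration 4: z = 4, first = 20, y = 6
After iteration 5: z = 16, first = 20, y = 16
Loop ends.

Final answer: 16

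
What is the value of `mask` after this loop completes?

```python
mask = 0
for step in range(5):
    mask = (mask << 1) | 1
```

Let's trace through this code step by step.

Initialize: mask = 0
Entering loop: for step in range(5):
After iteration 1: step = 0, mask = 1
After iteration 2: step = 1, mask = 3
After iteration 3: step = 2, mask = 7
After iteration 4: step = 3, mask = 15
After iteration 5: step = 4, mask = 31
Loop ends.

Final answer: 31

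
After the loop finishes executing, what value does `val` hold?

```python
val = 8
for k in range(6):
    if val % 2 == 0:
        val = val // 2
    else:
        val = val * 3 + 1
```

Let's trace through this code step by step.

Initialize: val = 8
Entering loop: for k in range(6):
After iteration 1: k = 0, val = 4
After iteration 2: k = 1, val = 2
After iteration 3: k = 2, val = 1
After iteration 4: k = 3, val = 4
After iteration 5: k = 4, val = 2
After iteration 6: k = 5, val = 1
Loop ends.

Final answer: 1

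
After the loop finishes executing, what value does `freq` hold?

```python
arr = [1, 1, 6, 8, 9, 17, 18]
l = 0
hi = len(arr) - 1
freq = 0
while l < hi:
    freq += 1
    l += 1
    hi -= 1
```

Let's trace through this code step by step.

Initialize: arr = [1, 1, 6, 8, 9, 17, 18]
Initialize: l = 0
Initialize: hi = 6
Initialize: freq = 0
Entering loop: while l < hi:
After iteration 1: l = 1, hi = 5, freq = 1
After iteration 2: l = 2, hi = 4, freq = 2
After iteration 3: l = 3, hi = 3, freq = 3
Loop ends.

Final answer: 3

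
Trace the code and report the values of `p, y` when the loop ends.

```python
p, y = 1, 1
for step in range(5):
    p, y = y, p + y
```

Let's trace through this code step by step.

Initialize: p = 1
Initialize: y = 1
Entering loop: for step in range(5):
After iteration 1: step = 0, p = 1, y = 2
After iteration 2: step = 1, p = 2, y = 3
After iteration 3: step = 2, p = 3, y = 5
After iteration 4: step = 3, p = 5, y = 8
After iteration 5: step = 4, p = 8, y = 13
Loop ends.

Final answer: 8, 13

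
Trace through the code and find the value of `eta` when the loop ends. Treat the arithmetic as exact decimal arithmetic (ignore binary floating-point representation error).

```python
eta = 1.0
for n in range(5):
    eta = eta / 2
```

Let's trace through this code step by step.

Initialize: eta = 1.0
Entering loop: for n in range(5):
After iteration 1: n = 0, eta = 0.5
After iteration 2: n = 1, eta = 0.25
After iteration 3: n = 2, eta = 0.125
After iteration 4: n = 3, eta = 0.0625
After iteration 5: n = 4, eta = 0.03125
Loop ends.

Final answer: 0.03125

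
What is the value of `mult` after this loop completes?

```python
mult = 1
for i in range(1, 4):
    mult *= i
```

Let's trace through this code step by step.

Initialize: mult = 1
Entering loop: for i in range(1, 4):
After iteration 1: i = 1, mult = 1
After iteration 2: i = 2, mult = 2
After iteration 3: i = 3, mult = 6
Loop ends.

Final answer: 6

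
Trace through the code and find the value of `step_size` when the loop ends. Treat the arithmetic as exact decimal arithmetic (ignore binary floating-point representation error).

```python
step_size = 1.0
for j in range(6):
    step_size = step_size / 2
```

Let's trace through this code step by step.

Initialize: step_size = 1.0
Entering loop: for j in range(6):
After iteration 1: j = 0, step_size = 0.5
After iteration 2: j = 1, step_size = 0.25
After iteration 3: j = 2, step_size = 0.125
After iteration 4: j = 3, step_size = 0.0625
After iteration 5: j = 4, step_size = 0.03125
After iteration 6: j = 5, step_size = 0.015625
Loop ends.

Final answer: 0.015625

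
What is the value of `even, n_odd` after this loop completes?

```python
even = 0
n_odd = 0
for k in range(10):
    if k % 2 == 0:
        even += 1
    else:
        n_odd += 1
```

Let's trace through this code step by step.

Initialize: even = 0
Initialize: n_odd = 0
Entering loop: for k in range(10):
After iteration 1: k = 0, even = 1, n_odd = 0
After iteration 2: k = 1, even = 1, n_odd = 1
After iteration 3: k = 2, even = 2, n_odd = 1
After iteration 4: k = 3, even = 2, n_odd = 2
After iteration 5: k = 4, even = 3, n_odd = 2
After iteration 6: k = 5, even = 3, n_odd = 3
After iteration 7: k = 6, even = 4, n_odd = 3
After iteration 8: k = 7, even = 4, n_odd = 4
After iteration 9: k = 8, even = 5, n_odd = 4
After iteration 10: k = 9, even = 5, n_odd = 5
Loop ends.

Final answer: 5, 5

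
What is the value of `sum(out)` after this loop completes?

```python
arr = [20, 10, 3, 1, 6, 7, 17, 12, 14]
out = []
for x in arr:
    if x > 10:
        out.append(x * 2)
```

Let's trace through this code step by step.

Initialize: arr = [20, 10, 3, 1, 6, 7, 17, 12, 14]
Initialize: out = []
Entering loop: for x in arr:
After iteration 1: x = 20, out = [40]
After iteration 2: x = 10, out = [40]
After iteration 3: x = 3, out = [40]
After iteration 4: x = 1, out = [40]
After iteration 5: x = 6, out = [40]
After iteration 6: x = 7, out = [40]
After iteration 7: x = 17, out = [40, 34]
After iteration 8: x = 12, out = [40, 34, 24]
After iteration 9: x = 14, out = [40, 34, 24, 28]
Loop ends.
sum(out) = 126

Final answer: 126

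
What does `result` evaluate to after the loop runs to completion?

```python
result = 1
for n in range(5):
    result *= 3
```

Let's trace through this code step by step.

Initialize: result = 1
Entering loop: for n in range(5):
After iteration 1: n = 0, result = 3
After iteration 2: n = 1, result = 9
After iteration 3: n = 2, result = 27
After iteration 4: n = 3, result = 81
After iteration 5: n = 4, result = 243
Loop ends.

Final answer: 243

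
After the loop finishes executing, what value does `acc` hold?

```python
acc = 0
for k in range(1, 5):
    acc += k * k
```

Let's trace through this code step by step.

Initialize: acc = 0
Entering loop: for k in range(1, 5):
After iteration 1: k = 1, acc = 1
After iteration 2: k = 2, acc = 5
After iteration 3: k = 3, acc = 14
After iteration 4: k = 4, acc = 30
Loop ends.

Final answer: 30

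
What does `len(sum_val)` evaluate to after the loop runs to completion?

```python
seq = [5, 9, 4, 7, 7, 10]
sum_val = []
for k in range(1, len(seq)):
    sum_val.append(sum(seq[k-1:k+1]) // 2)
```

Let's trace through this code step by step.

Initialize: seq = [5, 9, 4, 7, 7, 10]
Initialize: sum_val = []
Entering loop: for k in range(1, len(seq)):
After iteration 1: k = 1, sum_val = [7]
After iteration 2: k = 2, sum_val = [7, 6]
After iteration 3: k = 3, sum_val = [7, 6, 5]
After iteration 4: k = 4, sum_val = [7, 6, 5, 7]
After iteration 5: k = 5, sum_val = [7, 6, 5, 7, 8]
Loop ends.
len(sum_val) = 5

Final answer: 5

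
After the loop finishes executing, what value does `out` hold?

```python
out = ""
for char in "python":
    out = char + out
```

Let's trace through this code step by step.

Initialize: out = ''
Entering loop: for char in "python":
After iteration 1: char = 'p', out = 'p'
After iteration 2: char = 'y', out = 'yp'
After iteration 3: char = 't', out = 'typ'
After iteration 4: char = 'h', out = 'htyp'
After iteration 5: char = 'o', out = 'ohtyp'
After iteration 6: char = 'n', out = 'nohtyp'
Loop ends.

Final answer: 'nohtyp'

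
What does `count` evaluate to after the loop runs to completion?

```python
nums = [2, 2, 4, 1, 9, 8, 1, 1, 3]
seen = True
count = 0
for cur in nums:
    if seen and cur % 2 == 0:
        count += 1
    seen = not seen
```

Let's trace through this code step by step.

Initialize: nums = [2, 2, 4, 1, 9, 8, 1, 1, 3]
Initialize: seen = True
Initialize: count = 0
Entering loop: for cur in nums:
After iteration 1: cur = 2, seen = False, count = 1
After iteration 2: cur = 2, seen = True, count = 1
After iteration 3: cur = 4, seen = False, count = 2
After iteration 4: cur = 1, seen = True, count = 2
After iteration 5: cur = 9, seen = False, count = 2
After iteration 6: cur = 8, seen = True, count = 2
After iteration 7: cur = 1, seen = False, count = 2
After iteration 8: cur = 1, seen = True, count = 2
After iteration 9: cur = 3, seen = False, count = 2
Loop ends.

Final answer: 2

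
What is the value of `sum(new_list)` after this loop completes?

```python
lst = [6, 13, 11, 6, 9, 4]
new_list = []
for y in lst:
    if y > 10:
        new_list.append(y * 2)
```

Let's trace through this code step by step.

Initialize: lst = [6, 13, 11, 6, 9, 4]
Initialize: new_list = []
Entering loop: for y in lst:
After iteration 1: y = 6, new_list = []
After iteration 2: y = 13, new_list = [26]
After iteration 3: y = 11, new_list = [26, 22]
After iteration 4: y = 6, new_list = [26, 22]
After iteration 5: y = 9, new_list = [26, 22]
After iteration 6: y = 4, new_list = [26, 22]
Loop ends.
sum(new_list) = 48

Final answer: 48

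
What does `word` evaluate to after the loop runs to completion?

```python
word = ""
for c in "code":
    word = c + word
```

Let's trace through this code step by step.

Initialize: word = ''
Entering loop: for c in "code":
After iteration 1: c = 'c', word = 'c'
After iteration 2: c = 'o', word = 'oc'
After iteration 3: c = 'd', word = 'doc'
After iteration 4: c = 'e', word = 'edoc'
Loop ends.

Final answer: 'edoc'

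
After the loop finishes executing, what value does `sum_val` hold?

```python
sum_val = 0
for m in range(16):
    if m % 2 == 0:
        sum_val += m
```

Let's trace through this code step by step.

Initialize: sum_val = 0
Entering loop: for m in range(16):
After iteration 1: m = 0, sum_val = 0
After iteration 2: m = 1, sum_val = 0
After iteration 3: m = 2, sum_val = 2
After iteration 4: m = 3, sum_val = 2
After iteration 5: m = 4, sum_val = 6
After iteration 6: m = 5, sum_val = 6
After iteration 7: m = 6, sum_val = 12
After iteration 8: m = 7, sum_val = 12
After iteration 9: m = 8, sum_val = 20
After iteration 10: m = 9, sum_val = 20
After iteration 11: m = 10, sum_val = 30
After iteration 12: m = 11, sum_val = 30
After iteration 13: m = 12, sum_val = 42
After iteration 14: m = 13, sum_val = 42
After iteration 15: m = 14, sum_val = 56
After iteration 16: m = 15, sum_val = 56
Loop ends.

Final answer: 56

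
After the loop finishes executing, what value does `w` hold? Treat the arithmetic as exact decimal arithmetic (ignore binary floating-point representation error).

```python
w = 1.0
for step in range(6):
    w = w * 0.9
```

Let's trace through this code step by step.

Initialize: w = 1.0
Entering loop: for step in range(6):
After iteration 1: step = 0, w = 0.9
After iteration 2: step = 1, w = 0.81
After iteration 3: step = 2, w = 0.729
After iteration 4: step = 3, w = 0.6561
After iteration 5: step = 4, w = 0.59049
After iteration 6: step = 5, w = 0.531441
Loop ends.

Final answer: 0.531441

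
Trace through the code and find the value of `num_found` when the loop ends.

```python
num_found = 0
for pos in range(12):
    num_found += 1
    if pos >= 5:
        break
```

Let's trace through this code step by step.

Initialize: num_found = 0
Entering loop: for pos in range(12):
After iteration 1: pos = 0, num_found = 1
After iteration 2: pos = 1, num_found = 2
After iteration 3: pos = 2, num_found = 3
After iteration 4: pos = 3, num_found = 4
After iteration 5: pos = 4, num_found = 5
After iteration 6: pos = 5, num_found = 6
Loop ends.

Final answer: 6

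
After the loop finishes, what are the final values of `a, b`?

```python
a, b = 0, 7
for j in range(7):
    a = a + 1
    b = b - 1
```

Let's trace through this code step by step.

Initialize: a = 0
Initialize: b = 7
Entering loop: for j in range(7):
After iteration 1: j = 0, a = 1, b = 6
After iteration 2: j = 1, a = 2, b = 5
After iteration 3: j = 2, a = 3, b = 4
After iteration 4: j = 3, a = 4, b = 3
After iteration 5: j = 4, a = 5, b = 2
After iteration 6: j = 5, a = 6, b = 1
After iteration 7: j = 6, a = 7, b = 0
Loop ends.

Final answer: 7, 0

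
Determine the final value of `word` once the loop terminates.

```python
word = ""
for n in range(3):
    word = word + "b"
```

Let's trace through this code step by step.

Initialize: word = ''
Entering loop: for n in range(3):
After iteration 1: n = 0, word = 'b'
After iteration 2: n = 1, word = 'bb'
After iteration 3: n = 2, word = 'bbb'
Loop ends.

Final answer: 'bbb'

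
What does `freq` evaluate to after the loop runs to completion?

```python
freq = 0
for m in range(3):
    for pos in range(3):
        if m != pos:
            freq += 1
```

Let's trace through this code step by step.

Initialize: freq = 0
Entering loop: for m in range(3):
After iteration 1: m = 0, freq = 2
After iteration 2: m = 1, freq = 4
After iteration 3: m = 2, freq = 6
Loop ends.

Final answer: 6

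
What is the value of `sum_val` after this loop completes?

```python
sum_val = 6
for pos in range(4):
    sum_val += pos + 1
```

Let's trace through this code step by step.

Initialize: sum_val = 6
Entering loop: for pos in range(4):
After iteration 1: pos = 0, sum_val = 7
After iteration 2: pos = 1, sum_val = 9
After iteration 3: pos = 2, sum_val = 12
After iteration 4: pos = 3, sum_val = 16
Loop ends.

Final answer: 16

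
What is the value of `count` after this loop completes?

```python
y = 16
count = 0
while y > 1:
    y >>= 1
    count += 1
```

Let's trace through this code step by step.

Initialize: y = 16
Initialize: count = 0
Entering loop: while y > 1:
After iteration 1: y = 8, count = 1
After iteration 2: y = 4, count = 2
After iteration 3: y = 2, count = 3
After iteration 4: y = 1, count = 4
Loop ends.

Final answer: 4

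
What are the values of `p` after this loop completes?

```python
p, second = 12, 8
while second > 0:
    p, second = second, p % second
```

Let's trace through this code step by step.

Initialize: p = 12
Initialize: second = 8
Entering loop: while second > 0:
After iteration 1: p = 8, second = 4
After iteration 2: p = 4, second = 0
Loop ends.

Final answer: 4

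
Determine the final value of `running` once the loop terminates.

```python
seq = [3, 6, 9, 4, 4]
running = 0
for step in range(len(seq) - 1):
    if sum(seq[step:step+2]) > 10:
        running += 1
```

Let's trace through this code step by step.

Initialize: seq = [3, 6, 9, 4, 4]
Initialize: running = 0
Entering loop: for step in range(len(seq) - 1):
After iteration 1: step = 0, running = 0
After iteration 2: step = 1, running = 1
After iteration 3: step = 2, running = 2
After iteration 4: step = 3, running = 2
Loop ends.

Final answer: 2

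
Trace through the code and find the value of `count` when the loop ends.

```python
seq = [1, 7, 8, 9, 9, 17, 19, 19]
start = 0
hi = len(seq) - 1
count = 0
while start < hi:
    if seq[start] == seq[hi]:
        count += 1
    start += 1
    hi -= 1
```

Let's trace through this code step by step.

Initialize: seq = [1, 7, 8, 9, 9, 17, 19, 19]
Initialize: start = 0
Initialize: hi = 7
Initialize: count = 0
Entering loop: while start < hi:
After iteration 1: start = 1, hi = 6, count = 0
After iteration 2: start = 2, hi = 5, count = 0
After iteration 3: start = 3, hi = 4, count = 0
After iteration 4: start = 4, hi = 3, count = 1
Loop ends.

Final answer: 1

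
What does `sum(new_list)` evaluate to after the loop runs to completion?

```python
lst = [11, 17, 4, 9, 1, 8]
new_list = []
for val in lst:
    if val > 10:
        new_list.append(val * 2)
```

Let's trace through this code step by step.

Initialize: lst = [11, 17, 4, 9, 1, 8]
Initialize: new_list = []
Entering loop: for val in lst:
After iteration 1: val = 11, new_list = [22]
After iteration 2: val = 17, new_list = [22, 34]
After iteration 3: val = 4, new_list = [22, 34]
After iteration 4: val = 9, new_list = [22, 34]
After iteration 5: val = 1, new_list = [22, 34]
After iteration 6: val = 8, new_list = [22, 34]
Loop ends.
sum(new_list) = 56

Final answer: 56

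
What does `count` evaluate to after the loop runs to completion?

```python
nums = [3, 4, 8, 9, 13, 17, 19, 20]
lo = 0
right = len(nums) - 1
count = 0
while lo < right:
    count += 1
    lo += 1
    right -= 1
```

Let's trace through this code step by step.

Initialize: nums = [3, 4, 8, 9, 13, 17, 19, 20]
Initialize: lo = 0
Initialize: right = 7
Initialize: count = 0
Entering loop: while lo < right:
After iteration 1: lo = 1, right = 6, count = 1
After iteration 2: lo = 2, right = 5, count = 2
After iteration 3: lo = 3, right = 4, count = 3
After iteration 4: lo = 4, right = 3, count = 4
Loop ends.

Final answer: 4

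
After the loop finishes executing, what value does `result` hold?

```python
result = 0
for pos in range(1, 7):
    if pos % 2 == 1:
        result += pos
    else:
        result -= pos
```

Let's trace through this code step by step.

Initialize: result = 0
Entering loop: for pos in range(1, 7):
After iteration 1: pos = 1, result = 1
After iteration 2: pos = 2, result = -1
After iteration 3: pos = 3, result = 2
After iteration 4: pos = 4, result = -2
After iteration 5: pos = 5, result = 3
After iteration 6: pos = 6, result = -3
Loop ends.

Final answer: -3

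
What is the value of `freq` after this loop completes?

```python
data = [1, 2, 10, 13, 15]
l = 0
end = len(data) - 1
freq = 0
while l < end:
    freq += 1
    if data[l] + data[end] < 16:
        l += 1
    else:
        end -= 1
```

Let's trace through this code step by step.

Initialize: data = [1, 2, 10, 13, 15]
Initialize: l = 0
Initialize: end = 4
Initialize: freq = 0
Entering loop: while l < end:
After iteration 1: l = 0, end = 3, freq = 1
After iteration 2: l = 1, end = 3, freq = 2
After iteration 3: l = 2, end = 3, freq = 3
After iteration 4: l = 2, end = 2, freq = 4
Loop ends.

Final answer: 4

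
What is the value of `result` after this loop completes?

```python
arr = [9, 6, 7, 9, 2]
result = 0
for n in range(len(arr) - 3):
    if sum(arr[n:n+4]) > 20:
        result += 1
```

Let's trace through this code step by step.

Initialize: arr = [9, 6, 7, 9, 2]
Initialize: result = 0
Entering loop: for n in range(len(arr) - 3):
After iteration 1: n = 0, result = 1
After iteration 2: n = 1, result = 2
Loop ends.

Final answer: 2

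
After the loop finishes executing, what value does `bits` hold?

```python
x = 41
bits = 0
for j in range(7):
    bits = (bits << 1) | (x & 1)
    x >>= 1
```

Let's trace through this code step by step.

Initialize: x = 41
Initialize: bits = 0
Entering loop: for j in range(7):
After iteration 1: j = 0, x = 20, bits = 1
After iteration 2: j = 1, x = 10, bits = 2
After iteration 3: j = 2, x = 5, bits = 4
After iteration 4: j = 3, x = 2, bits = 9
After iteration 5: j = 4, x = 1, bits = 18
After iteration 6: j = 5, x = 0, bits = 37
After iteration 7: j = 6, x = 0, bits = 74
Loop ends.

Final answer: 74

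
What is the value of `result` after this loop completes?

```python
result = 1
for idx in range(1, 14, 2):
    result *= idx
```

Let's trace through this code step by step.

Initialize: result = 1
Entering loop: for idx in range(1, 14, 2):
After iteration 1: idx = 1, result = 1
After iteration 2: idx = 3, result = 3
After iteration 3: idx = 5, result = 15
After iteration 4: idx = 7, result = 105
After iteration 5: idx = 9, result = 945
After iteration 6: idx = 11, result = 10395
After iteration 7: idx = 13, result = 135135
Loop ends.

Final answer: 135135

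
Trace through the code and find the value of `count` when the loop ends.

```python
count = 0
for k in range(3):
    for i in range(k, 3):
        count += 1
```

Let's trace through this code step by step.

Initialize: count = 0
Entering loop: for k in range(3):
After iteration 1: k = 0, count = 3
After iteration 2: k = 1, count = 5
After iteration 3: k = 2, count = 6
Loop ends.

Final answer: 6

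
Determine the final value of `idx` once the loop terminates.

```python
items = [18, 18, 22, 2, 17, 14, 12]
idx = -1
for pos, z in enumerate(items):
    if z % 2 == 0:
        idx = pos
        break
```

Let's trace through this code step by step.

Initialize: items = [18, 18, 22, 2, 17, 14, 12]
Initialize: idx = -1
Entering loop: for pos, z in enumerate(items):
After iteration 1: pos = 0, z = 18, idx = 0
Loop ends.

Final answer: 0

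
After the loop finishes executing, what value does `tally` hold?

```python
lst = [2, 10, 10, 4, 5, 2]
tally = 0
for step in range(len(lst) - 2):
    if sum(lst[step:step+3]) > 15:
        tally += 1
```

Let's trace through this code step by step.

Initialize: lst = [2, 10, 10, 4, 5, 2]
Initialize: tally = 0
Entering loop: for step in range(len(lst) - 2):
After iteration 1: step = 0, tally = 1
After iteration 2: step = 1, tally = 2
After iteration 3: step = 2, tally = 3
After iteration 4: step = 3, tally = 3
Loop ends.

Final answer: 3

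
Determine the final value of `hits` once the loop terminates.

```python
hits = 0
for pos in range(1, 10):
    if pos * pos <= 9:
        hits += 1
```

Let's trace through this code step by step.

Initialize: hits = 0
Entering loop: for pos in range(1, 10):
After iteration 1: pos = 1, hits = 1
After iteration 2: pos = 2, hits = 2
After iteration 3: pos = 3, hits = 3
After iteration 4: pos = 4, hits = 3
After iteration 5: pos = 5, hits = 3
After iteration 6: pos = 6, hits = 3
After iteration 7: pos = 7, hits = 3
After iteration 8: pos = 8, hits = 3
After iteration 9: pos = 9, hits = 3
Loop ends.

Final answer: 3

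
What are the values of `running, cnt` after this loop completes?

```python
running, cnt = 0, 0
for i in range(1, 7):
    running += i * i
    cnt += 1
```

Let's trace through this code step by step.

Initialize: running = 0
Initialize: cnt = 0
Entering loop: for i in range(1, 7):
After iteration 1: i = 1, running = 1, cnt = 1
After iteration 2: i = 2, running = 5, cnt = 2
After iteration 3: i = 3, running = 14, cnt = 3
After iteration 4: i = 4, running = 30, cnt = 4
After iteration 5: i = 5, running = 55, cnt = 5
After iteration 6: i = 6, running = 91, cnt = 6
Loop ends.

Final answer: 91, 6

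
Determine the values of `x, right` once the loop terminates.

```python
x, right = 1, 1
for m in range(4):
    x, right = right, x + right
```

Let's trace through this code step by step.

Initialize: x = 1
Initialize: right = 1
Entering loop: for m in range(4):
After iteration 1: m = 0, x = 1, right = 2
After iteration 2: m = 1, x = 2, right = 3
After iteration 3: m = 2, x = 3, right = 5
After iteration 4: m = 3, x = 5, right = 8
Loop ends.

Final answer: 5, 8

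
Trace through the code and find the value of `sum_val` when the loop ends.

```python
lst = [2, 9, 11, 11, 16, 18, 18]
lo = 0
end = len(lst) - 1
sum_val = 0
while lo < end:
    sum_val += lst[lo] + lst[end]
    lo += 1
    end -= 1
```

Let's trace through this code step by step.

Initialize: lst = [2, 9, 11, 11, 16, 18, 18]
Initialize: lo = 0
Initialize: end = 6
Initialize: sum_val = 0
Entering loop: while lo < end:
After iteration 1: lo = 1, end = 5, sum_val = 20
After iteration 2: lo = 2, end = 4, sum_val = 47
After iteration 3: lo = 3, end = 3, sum_val = 74
Loop ends.

Final answer: 74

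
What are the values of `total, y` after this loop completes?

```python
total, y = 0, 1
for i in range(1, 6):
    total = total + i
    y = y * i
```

Let's trace through this code step by step.

Initialize: total = 0
Initialize: y = 1
Entering loop: for i in range(1, 6):
After iteration 1: i = 1, total = 1, y = 1
After iteration 2: i = 2, total = 3, y = 2
After iteration 3: i = 3, total = 6, y = 6
After iteration 4: i = 4, total = 10, y = 24
After iteration 5: i = 5, total = 15, y = 120
Loop ends.

Final answer: 15, 120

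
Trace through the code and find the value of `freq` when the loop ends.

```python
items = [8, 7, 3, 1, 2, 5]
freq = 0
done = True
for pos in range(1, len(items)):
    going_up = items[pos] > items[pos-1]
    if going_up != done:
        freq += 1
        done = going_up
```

Let's trace through this code step by step.

Initialize: items = [8, 7, 3, 1, 2, 5]
Initialize: freq = 0
Initialize: done = True
Entering loop: for pos in range(1, len(items)):
After iteration 1: pos = 1, freq = 1, done = False, going_up = False
After iteration 2: pos = 2, freq = 1, done = False, going_up = False
After iteration 3: pos = 3, freq = 1, done = False, going_up = False
After iteration 4: pos = 4, freq = 2, done = True, going_up = True
After iteration 5: pos = 5, freq = 2, done = True, going_up = True
Loop ends.

Final answer: 2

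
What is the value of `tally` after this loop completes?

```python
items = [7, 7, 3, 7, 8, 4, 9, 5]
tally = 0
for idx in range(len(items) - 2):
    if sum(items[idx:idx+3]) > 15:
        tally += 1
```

Let's trace through this code step by step.

Initialize: items = [7, 7, 3, 7, 8, 4, 9, 5]
Initialize: tally = 0
Entering loop: for idx in range(len(items) - 2):
After iteration 1: idx = 0, tally = 1
After iteration 2: idx = 1, tally = 2
After iteration 3: idx = 2, tally = 3
After iteration 4: idx = 3, tally = 4
After iteration 5: idx = 4, tally = 5
After iteration 6: idx = 5, tally = 6
Loop ends.

Final answer: 6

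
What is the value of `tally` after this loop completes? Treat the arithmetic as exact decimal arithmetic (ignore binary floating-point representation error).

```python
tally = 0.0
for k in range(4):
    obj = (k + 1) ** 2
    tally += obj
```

Let's trace through this code step by step.

Initialize: tally = 0.0
Entering loop: for k in range(4):
After iteration 1: k = 0, tally = 1.0, obj = 1
After iteration 2: k = 1, tally = 5.0, obj = 4
After iteration 3: k = 2, tally = 14.0, obj = 9
After iteration 4: k = 3, tally = 30.0, obj = 16
Loop ends.

Final answer: 30.0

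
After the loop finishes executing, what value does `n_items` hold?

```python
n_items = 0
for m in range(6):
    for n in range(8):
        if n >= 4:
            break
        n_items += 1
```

Let's trace through this code step by step.

Initialize: n_items = 0
Entering loop: for m in range(6):
After iteration 1: m = 0, n_items = 4
After iteration 2: m = 1, n_items = 8
After iteration 3: m = 2, n_items = 12
After iteration 4: m = 3, n_items = 16
After iteration 5: m = 4, n_items = 20
After iteration 6: m = 5, n_items = 24
Loop ends.

Final answer: 24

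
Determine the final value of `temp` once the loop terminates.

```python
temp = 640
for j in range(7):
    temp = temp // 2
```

Let's trace through this code step by step.

Initialize: temp = 640
Entering loop: for j in range(7):
After iteration 1: j = 0, temp = 320
After iteration 2: j = 1, temp = 160
After iteration 3: j = 2, temp = 80
After iteration 4: j = 3, temp = 40
After iteration 5: j = 4, temp = 20
After iteration 6: j = 5, temp = 10
After iteration 7: j = 6, temp = 5
Loop ends.

Final answer: 5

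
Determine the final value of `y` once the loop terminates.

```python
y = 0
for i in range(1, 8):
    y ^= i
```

Let's trace through this code step by step.

Initialize: y = 0
Entering loop: for i in range(1, 8):
After iteration 1: i = 1, y = 1
After iteration 2: i = 2, y = 3
After iteration 3: i = 3, y = 0
After iteration 4: i = 4, y = 4
After iteration 5: i = 5, y = 1
After iteration 6: i = 6, y = 7
After iteration 7: i = 7, y = 0
Loop ends.

Final answer: 0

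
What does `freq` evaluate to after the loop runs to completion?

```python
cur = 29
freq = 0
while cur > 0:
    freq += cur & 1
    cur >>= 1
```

Let's trace through this code step by step.

Initialize: cur = 29
Initialize: freq = 0
Entering loop: while cur > 0:
After iteration 1: cur = 14, freq = 1
After iteration 2: cur = 7, freq = 1
After iteration 3: cur = 3, freq = 2
After iteration 4: cur = 1, freq = 3
After iteration 5: cur = 0, freq = 4
Loop ends.

Final answer: 4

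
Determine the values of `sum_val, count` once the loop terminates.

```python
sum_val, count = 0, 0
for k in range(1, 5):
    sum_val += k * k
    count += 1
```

Let's trace through this code step by step.

Initialize: sum_val = 0
Initialize: count = 0
Entering loop: for k in range(1, 5):
After iteration 1: k = 1, sum_val = 1, count = 1
After iteration 2: k = 2, sum_val = 5, count = 2
After iteration 3: k = 3, sum_val = 14, count = 3
After iteration 4: k = 4, sum_val = 30, count = 4
Loop ends.

Final answer: 30, 4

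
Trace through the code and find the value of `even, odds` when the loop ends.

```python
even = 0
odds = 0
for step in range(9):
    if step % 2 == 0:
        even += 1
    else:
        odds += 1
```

Let's trace through this code step by step.

Initialize: even = 0
Initialize: odds = 0
Entering loop: for step in range(9):
After iteration 1: step = 0, even = 1, odds = 0
After iteration 2: step = 1, even = 1, odds = 1
After iteration 3: step = 2, even = 2, odds = 1
After iteration 4: step = 3, even = 2, odds = 2
After iteration 5: step = 4, even = 3, odds = 2
After iteration 6: step = 5, even = 3, odds = 3
After iteration 7: step = 6, even = 4, odds = 3
After iteration 8: step = 7, even = 4, odds = 4
After iteration 9: step = 8, even = 5, odds = 4
Loop ends.

Final answer: 5, 4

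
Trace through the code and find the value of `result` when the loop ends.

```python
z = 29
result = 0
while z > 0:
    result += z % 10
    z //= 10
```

Let's trace through this code step by step.

Initialize: z = 29
Initialize: result = 0
Entering loop: while z > 0:
After iteration 1: z = 2, result = 9
After iteration 2: z = 0, result = 11
Loop ends.

Final answer: 11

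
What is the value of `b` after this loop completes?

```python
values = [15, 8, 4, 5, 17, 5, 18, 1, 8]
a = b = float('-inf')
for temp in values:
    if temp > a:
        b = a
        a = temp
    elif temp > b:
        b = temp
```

Let's trace through this code step by step.

Initialize: values = [15, 8, 4, 5, 17, 5, 18, 1, 8]
Initialize: a = -inf
Initialize: b = -inf
Entering loop: for temp in values:
After iteration 1: temp = 15, a = 15, b = -inf
After iteration 2: temp = 8, a = 15, b = 8
After iteration 3: temp = 4, a = 15, b = 8
After iteration 4: temp = 5, a = 15, b = 8
After iteration 5: temp = 17, a = 17, b = 15
After iteration 6: temp = 5, a = 17, b = 15
After iteration 7: temp = 18, a = 18, b = 17
After iteration 8: temp = 1, a = 18, b = 17
After iteration 9: temp = 8, a = 18, b = 17
Loop ends.

Final answer: 17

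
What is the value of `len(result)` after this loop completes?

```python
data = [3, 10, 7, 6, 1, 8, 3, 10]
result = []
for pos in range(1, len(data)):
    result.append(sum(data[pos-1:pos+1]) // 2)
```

Let's trace through this code step by step.

Initialize: data = [3, 10, 7, 6, 1, 8, 3, 10]
Initialize: result = []
Entering loop: for pos in range(1, len(data)):
After iteration 1: pos = 1, result = [6]
After iteration 2: pos = 2, result = [6, 8]
After iteration 3: pos = 3, result = [6, 8, 6]
After iteration 4: pos = 4, result = [6, 8, 6, 3]
After iteration 5: pos = 5, result = [6, 8, 6, 3, 4]
After iteration 6: pos = 6, result = [6, 8, 6, 3, 4, 5]
After iteration 7: pos = 7, result = [6, 8, 6, 3, 4, 5, 6]
Loop ends.
len(result) = 7

Final answer: 7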